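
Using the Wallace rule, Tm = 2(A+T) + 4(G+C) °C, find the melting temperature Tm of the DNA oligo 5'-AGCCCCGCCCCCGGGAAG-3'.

Counting bases: A=3, T=0, G=6, C=9
So N_AT = 3 and N_GC = 15.
Tm = 2(3) + 4(15) = 6 + 60 = 66°C

66°C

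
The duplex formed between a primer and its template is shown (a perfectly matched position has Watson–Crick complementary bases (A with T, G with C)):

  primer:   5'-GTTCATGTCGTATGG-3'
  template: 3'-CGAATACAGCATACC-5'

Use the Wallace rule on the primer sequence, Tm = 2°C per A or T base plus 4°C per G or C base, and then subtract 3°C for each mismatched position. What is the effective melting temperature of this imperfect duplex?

Primer base counts: A=2, T=6, G=5, C=2 → A+T=8, G+C=7
Perfect-match Tm = 2(8) + 4(7) = 16 + 28 = 44°C
Mismatches (positions where the bases are not complementary): 2 (at positions 2, 4)
Effective Tm = 44 − 2×3 = 44 − 6 = 38°C

38°C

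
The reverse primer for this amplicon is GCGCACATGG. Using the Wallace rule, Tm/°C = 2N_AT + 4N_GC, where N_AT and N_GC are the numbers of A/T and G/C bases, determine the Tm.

Scanning the sequence gives A=2, T=1, G=4, C=3.
So N_AT = 3 and N_GC = 7.
Tm = 2(3) + 4(7) = 6 + 28 = 34°C

34°C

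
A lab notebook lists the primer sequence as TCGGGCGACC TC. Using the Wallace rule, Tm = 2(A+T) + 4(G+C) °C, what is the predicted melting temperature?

42°C

Base counts: T=2, G=4, C=5, A=1
So N_AT = 3 and N_GC = 9.
Tm = 4·9 + 2·3 = 36 + 6 = 42°C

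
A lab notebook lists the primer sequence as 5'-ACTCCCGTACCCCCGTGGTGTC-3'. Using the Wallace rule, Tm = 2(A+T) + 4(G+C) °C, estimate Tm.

Counting bases: G=5, T=5, A=2, C=10
So N_AT = 7 and N_GC = 15.
Tm = 2(7) + 4(15) = 14 + 60 = 74°C

74°C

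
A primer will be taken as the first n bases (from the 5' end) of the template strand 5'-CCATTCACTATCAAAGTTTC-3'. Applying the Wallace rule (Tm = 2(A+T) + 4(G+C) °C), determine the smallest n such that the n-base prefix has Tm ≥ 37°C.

n = 14

First 13 bases: CCATTCACTATCA → Tm = 36°C (< 37°C)
First 14 bases: CCATTCACTATCAA → Tm = 38°C (≥ 37°C)
Each additional base adds 2°C (A/T) or 4°C (G/C), so Tm is non-decreasing in n; n = 14 is the first length to reach 37°C.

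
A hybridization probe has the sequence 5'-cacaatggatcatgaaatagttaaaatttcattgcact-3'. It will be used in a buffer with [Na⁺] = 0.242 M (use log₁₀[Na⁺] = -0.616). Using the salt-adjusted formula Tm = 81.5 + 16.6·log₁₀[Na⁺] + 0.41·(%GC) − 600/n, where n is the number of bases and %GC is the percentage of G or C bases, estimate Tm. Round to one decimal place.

Length n = 38. A=15, T=12, C=6, G=5
G+C = 11, so %GC = 11/38 × 100 = 28.947%
Salt term: 16.6 × (-0.616) = -10.226
GC term: 0.41 × 28.947 = 11.868; length term: −600/38 = −15.789
Tm = 81.5 + (-10.226) + 11.868 − 15.789 = 67.353 → 67.4°C

67.4°C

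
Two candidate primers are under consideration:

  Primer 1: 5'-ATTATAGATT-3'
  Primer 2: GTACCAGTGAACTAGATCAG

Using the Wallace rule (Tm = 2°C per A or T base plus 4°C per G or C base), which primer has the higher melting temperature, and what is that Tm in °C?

Primer 1: A+T=9, G+C=1 → Tm = 2(9)+4(1) = 22°C
Primer 2: A+T=11, G+C=9 → Tm = 2(11)+4(9) = 58°C
22°C vs 58°C → primer 2 is higher.

Primer 2, 58°C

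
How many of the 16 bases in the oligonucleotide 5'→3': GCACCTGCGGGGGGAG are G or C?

Base counts: C=4, A=2, T=1, G=9
Total G or C: 9 + 4 = 13

13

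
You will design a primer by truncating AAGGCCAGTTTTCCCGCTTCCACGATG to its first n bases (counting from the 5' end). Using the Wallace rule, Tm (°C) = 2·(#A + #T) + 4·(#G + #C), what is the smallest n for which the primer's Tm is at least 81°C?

First 26 bases: AAGGCCAGTTTTCCCGCTTCCACGAT → Tm = 80°C (< 81°C)
First 27 bases: AAGGCCAGTTTTCCCGCTTCCACGATG → Tm = 84°C (≥ 81°C)
Since every base adds ≥2°C, Tm only increases with n, so the threshold is first crossed at n = 27.

n = 27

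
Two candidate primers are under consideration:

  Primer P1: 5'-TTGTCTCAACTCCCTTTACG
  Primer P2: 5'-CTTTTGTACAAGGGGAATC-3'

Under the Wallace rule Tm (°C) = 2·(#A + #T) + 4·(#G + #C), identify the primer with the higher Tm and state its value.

Primer P1: A+T=11, G+C=9 → Tm = 2(11)+4(9) = 58°C
Primer P2: A+T=11, G+C=8 → Tm = 2(11)+4(8) = 54°C
58°C vs 54°C → primer P1 is higher.

Primer P1, 58°C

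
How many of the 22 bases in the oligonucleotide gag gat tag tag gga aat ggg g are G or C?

Base counts: C=0, G=11, T=4, A=7
Total G or C: 11 + 0 = 11

11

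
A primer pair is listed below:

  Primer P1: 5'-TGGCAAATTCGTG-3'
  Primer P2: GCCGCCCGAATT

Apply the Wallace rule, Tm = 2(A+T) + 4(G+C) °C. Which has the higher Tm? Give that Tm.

Primer P2, 40°C

Primer P1: A+T=7, G+C=6 → Tm = 2(7)+4(6) = 38°C
Primer P2: A+T=4, G+C=8 → Tm = 2(4)+4(8) = 40°C
38°C vs 40°C → primer P2 is higher.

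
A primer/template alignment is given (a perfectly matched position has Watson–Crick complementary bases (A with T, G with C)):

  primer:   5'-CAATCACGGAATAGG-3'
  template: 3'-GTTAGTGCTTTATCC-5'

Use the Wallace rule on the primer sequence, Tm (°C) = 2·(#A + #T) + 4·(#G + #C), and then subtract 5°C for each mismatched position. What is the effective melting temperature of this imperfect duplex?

Primer base counts: A=6, T=2, G=4, C=3 → A+T=8, G+C=7
Perfect-match Tm = 2(8) + 4(7) = 16 + 28 = 44°C
Mismatches (positions where the bases are not complementary): 1 (at position 9)
Effective Tm = 44 − 1×5 = 44 − 5 = 39°C

39°C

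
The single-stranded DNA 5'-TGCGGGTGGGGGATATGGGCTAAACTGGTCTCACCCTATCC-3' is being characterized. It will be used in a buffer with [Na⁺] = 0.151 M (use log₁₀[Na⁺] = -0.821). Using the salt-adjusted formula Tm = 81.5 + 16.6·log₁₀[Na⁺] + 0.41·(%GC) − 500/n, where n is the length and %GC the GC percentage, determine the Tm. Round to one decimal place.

79.7°C

Length n = 41. Counting bases: T=10, C=10, G=14, A=7
G+C = 24, so %GC = 24/41 × 100 = 58.537%
Salt term: 16.6 × (-0.821) = -13.629
GC term: 0.41 × 58.537 = 24; length term: −500/41 = −12.195
Tm = 81.5 + (-13.629) + 24 − 12.195 = 79.676 → 79.7°C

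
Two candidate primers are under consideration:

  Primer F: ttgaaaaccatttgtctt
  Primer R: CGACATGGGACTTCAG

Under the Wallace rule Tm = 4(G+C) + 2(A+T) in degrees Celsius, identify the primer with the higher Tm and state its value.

Primer F: A+T=13, G+C=5 → Tm = 2(13)+4(5) = 46°C
Primer R: A+T=7, G+C=9 → Tm = 2(7)+4(9) = 50°C
46°C vs 50°C → primer R is higher.

Primer R, 50°C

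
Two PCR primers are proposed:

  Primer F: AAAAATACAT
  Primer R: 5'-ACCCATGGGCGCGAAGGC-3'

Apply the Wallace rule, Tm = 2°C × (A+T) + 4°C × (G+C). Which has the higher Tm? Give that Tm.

Primer R, 62°C

Primer F: A+T=9, G+C=1 → Tm = 2(9)+4(1) = 22°C
Primer R: A+T=5, G+C=13 → Tm = 2(5)+4(13) = 62°C
22°C vs 62°C → primer R is higher.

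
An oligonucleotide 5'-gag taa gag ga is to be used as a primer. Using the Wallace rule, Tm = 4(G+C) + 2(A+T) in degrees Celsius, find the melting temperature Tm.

T=1, G=5, C=0, A=5
AT pairs contribute 6, GC pairs contribute 5.
Tm = 2×6 + 4×5 = 32°C

32°C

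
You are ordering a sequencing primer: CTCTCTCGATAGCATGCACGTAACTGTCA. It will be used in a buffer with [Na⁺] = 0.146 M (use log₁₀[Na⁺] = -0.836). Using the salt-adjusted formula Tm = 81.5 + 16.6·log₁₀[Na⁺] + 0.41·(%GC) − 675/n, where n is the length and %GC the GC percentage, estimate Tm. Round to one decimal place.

Length n = 29. Counting bases: C=9, A=7, T=8, G=5
G+C = 14, so %GC = 14/29 × 100 = 48.276%
Salt term: 16.6 × (-0.836) = -13.878
GC term: 0.41 × 48.276 = 19.793; length term: −675/29 = −23.276
Tm = 81.5 + (-13.878) + 19.793 − 23.276 = 64.139 → 64.1°C

64.1°C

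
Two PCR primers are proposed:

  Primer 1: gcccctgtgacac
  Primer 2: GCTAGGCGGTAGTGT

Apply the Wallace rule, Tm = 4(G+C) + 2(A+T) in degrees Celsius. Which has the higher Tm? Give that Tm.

Primer 2, 48°C

Primer 1: A+T=4, G+C=9 → Tm = 2(4)+4(9) = 44°C
Primer 2: A+T=6, G+C=9 → Tm = 2(6)+4(9) = 48°C
44°C vs 48°C → primer 2 is higher.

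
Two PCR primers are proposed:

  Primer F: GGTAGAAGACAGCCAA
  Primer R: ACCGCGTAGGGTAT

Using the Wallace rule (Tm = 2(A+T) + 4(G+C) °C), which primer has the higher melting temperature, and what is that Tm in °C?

Primer F, 48°C

Primer F: A+T=8, G+C=8 → Tm = 2(8)+4(8) = 48°C
Primer R: A+T=6, G+C=8 → Tm = 2(6)+4(8) = 44°C
48°C vs 44°C → primer F is higher.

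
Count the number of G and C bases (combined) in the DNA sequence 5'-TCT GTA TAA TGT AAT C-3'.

Counting bases: A=5, C=2, G=2, T=7
G+C = 2 + 2 = 4

4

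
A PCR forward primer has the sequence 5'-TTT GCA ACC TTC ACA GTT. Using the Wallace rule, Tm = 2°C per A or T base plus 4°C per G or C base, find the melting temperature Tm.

50°C

T=7, G=2, A=4, C=5
AT pairs contribute 11, GC pairs contribute 7.
Tm = 2(11) + 4(7) = 22 + 28 = 50°C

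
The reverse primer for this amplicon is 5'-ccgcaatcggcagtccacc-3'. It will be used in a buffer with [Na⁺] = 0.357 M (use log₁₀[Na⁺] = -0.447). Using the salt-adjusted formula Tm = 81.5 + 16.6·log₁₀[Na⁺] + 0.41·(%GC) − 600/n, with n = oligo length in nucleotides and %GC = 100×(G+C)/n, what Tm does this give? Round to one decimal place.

Length n = 19. Scanning the sequence gives A=4, T=2, C=9, G=4.
G+C = 13, so %GC = 13/19 × 100 = 68.421%
Salt term: 16.6 × (-0.447) = -7.42
GC term: 0.41 × 68.421 = 28.053; length term: −600/19 = −31.579
Tm = 81.5 + (-7.42) + 28.053 − 31.579 = 70.554 → 70.6°C

70.6°C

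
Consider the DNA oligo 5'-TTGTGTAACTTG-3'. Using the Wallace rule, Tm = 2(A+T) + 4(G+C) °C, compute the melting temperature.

A=2, G=3, T=6, C=1
So N_AT = 8 and N_GC = 4.
Tm = 4·4 + 2·8 = 16 + 16 = 32°C

32°C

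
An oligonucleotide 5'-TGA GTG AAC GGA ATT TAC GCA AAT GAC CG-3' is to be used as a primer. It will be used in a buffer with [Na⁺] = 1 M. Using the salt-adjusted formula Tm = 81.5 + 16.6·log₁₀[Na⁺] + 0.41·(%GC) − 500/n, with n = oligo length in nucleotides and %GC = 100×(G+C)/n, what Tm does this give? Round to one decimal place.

Length n = 29. Scanning the sequence gives T=6, G=8, C=5, A=10.
G+C = 13, so %GC = 13/29 × 100 = 44.828%
Salt term: 16.6 × (0) = 0
GC term: 0.41 × 44.828 = 18.379; length term: −500/29 = −17.241
Tm = 81.5 + (0) + 18.379 − 17.241 = 82.638 → 82.6°C

82.6°C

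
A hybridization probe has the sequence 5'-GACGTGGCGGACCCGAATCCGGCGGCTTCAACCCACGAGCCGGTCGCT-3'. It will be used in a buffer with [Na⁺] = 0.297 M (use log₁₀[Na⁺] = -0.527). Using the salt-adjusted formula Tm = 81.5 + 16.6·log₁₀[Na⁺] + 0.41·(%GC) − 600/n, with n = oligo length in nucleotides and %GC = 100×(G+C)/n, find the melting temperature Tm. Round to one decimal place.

Length n = 48. Counting bases: C=18, G=16, A=8, T=6
G+C = 34, so %GC = 34/48 × 100 = 70.833%
Salt term: 16.6 × (-0.527) = -8.748
GC term: 0.41 × 70.833 = 29.042; length term: −600/48 = −12.5
Tm = 81.5 + (-8.748) + 29.042 − 12.5 = 89.294 → 89.3°C

89.3°C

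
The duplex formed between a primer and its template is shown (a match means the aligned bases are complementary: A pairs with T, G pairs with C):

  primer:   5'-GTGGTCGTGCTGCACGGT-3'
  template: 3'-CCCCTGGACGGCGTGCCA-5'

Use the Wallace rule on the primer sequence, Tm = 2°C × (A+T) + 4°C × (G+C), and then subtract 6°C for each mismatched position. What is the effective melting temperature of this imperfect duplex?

Primer base counts: A=1, T=5, G=8, C=4 → A+T=6, G+C=12
Perfect-match Tm = 2(6) + 4(12) = 12 + 48 = 60°C
Mismatches (positions where the bases are not complementary): 4 (at positions 2, 5, 7, 11)
Effective Tm = 60 − 4×6 = 60 − 24 = 36°C

36°C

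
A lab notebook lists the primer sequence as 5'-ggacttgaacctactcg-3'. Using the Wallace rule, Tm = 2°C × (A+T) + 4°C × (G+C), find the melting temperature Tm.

Base counts: G=4, A=4, T=4, C=5
A+T = 8, G+C = 9
Tm = 4·9 + 2·8 = 36 + 16 = 52°C

52°C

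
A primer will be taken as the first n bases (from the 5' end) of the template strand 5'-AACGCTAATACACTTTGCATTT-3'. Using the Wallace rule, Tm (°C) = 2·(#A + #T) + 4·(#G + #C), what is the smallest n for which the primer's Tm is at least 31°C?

n = 12

First 11 bases: AACGCTAATAC → Tm = 30°C (< 31°C)
First 12 bases: AACGCTAATACA → Tm = 32°C (≥ 31°C)
Each additional base adds 2°C (A/T) or 4°C (G/C), so Tm is non-decreasing in n; n = 12 is the first length to reach 31°C.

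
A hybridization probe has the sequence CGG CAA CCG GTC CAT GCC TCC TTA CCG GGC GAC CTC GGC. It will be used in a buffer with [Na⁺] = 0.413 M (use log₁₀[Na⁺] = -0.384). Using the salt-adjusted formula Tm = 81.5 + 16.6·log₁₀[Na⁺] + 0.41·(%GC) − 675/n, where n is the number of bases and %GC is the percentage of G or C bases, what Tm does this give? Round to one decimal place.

Length n = 39. Scanning the sequence gives C=17, T=6, A=5, G=11.
G+C = 28, so %GC = 28/39 × 100 = 71.795%
Salt term: 16.6 × (-0.384) = -6.374
GC term: 0.41 × 71.795 = 29.436; length term: −675/39 = −17.308
Tm = 81.5 + (-6.374) + 29.436 − 17.308 = 87.254 → 87.3°C

87.3°C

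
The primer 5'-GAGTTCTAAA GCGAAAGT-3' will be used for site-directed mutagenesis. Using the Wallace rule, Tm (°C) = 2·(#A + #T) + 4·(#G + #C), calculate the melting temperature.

Base counts: A=7, C=2, G=5, T=4
So N_AT = 11 and N_GC = 7.
Tm = 4·7 + 2·11 = 28 + 22 = 50°C

50°C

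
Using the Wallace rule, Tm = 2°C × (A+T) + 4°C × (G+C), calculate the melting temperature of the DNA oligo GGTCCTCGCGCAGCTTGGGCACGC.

84°C

Scanning the sequence gives T=4, C=9, A=2, G=9.
So N_AT = 6 and N_GC = 18.
Tm = 2×6 + 4×18 = 84°C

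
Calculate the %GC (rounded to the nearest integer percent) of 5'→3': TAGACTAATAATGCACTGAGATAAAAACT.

28%

Scanning the sequence gives T=7, C=4, A=14, G=4.
G+C = 4 + 4 = 8 out of 29 bases
%GC = 8/29 × 100 = 27.59% ≈ 28%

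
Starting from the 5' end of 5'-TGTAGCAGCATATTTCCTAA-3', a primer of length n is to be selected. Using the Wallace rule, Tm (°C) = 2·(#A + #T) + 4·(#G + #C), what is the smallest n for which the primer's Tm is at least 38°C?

n = 14

First 13 bases: TGTAGCAGCATAT → Tm = 36°C (< 38°C)
First 14 bases: TGTAGCAGCATATT → Tm = 38°C (≥ 38°C)
Since every base adds ≥2°C, Tm only increases with n, so the threshold is first crossed at n = 14.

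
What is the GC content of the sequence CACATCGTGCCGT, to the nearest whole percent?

Base counts: A=2, T=3, G=3, C=5
G+C = 3 + 5 = 8 out of 13 bases
%GC = 8/13 × 100 = 61.54% ≈ 62%

62%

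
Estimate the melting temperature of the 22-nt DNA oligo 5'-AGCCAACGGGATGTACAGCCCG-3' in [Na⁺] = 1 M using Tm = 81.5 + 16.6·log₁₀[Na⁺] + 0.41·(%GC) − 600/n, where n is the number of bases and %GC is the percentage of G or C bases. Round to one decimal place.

Length n = 22. Counting bases: A=6, T=2, C=7, G=7
G+C = 14, so %GC = 14/22 × 100 = 63.636%
Salt term: 16.6 × (0) = 0
GC term: 0.41 × 63.636 = 26.091; length term: −600/22 = −27.273
Tm = 81.5 + (0) + 26.091 − 27.273 = 80.318 → 80.3°C

80.3°C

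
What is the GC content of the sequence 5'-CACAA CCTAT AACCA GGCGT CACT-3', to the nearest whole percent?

Counting bases: T=4, A=8, C=9, G=3
G+C = 3 + 9 = 12 out of 24 bases
%GC = 12/24 × 100 = 50% ≈ 50%

50%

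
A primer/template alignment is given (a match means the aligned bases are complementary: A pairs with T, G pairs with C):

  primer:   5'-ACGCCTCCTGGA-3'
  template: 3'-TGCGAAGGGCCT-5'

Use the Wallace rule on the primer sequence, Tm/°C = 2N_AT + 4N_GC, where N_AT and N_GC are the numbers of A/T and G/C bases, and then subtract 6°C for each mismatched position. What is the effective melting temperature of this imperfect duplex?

28°C

Primer base counts: A=2, T=2, G=3, C=5 → A+T=4, G+C=8
Perfect-match Tm = 2(4) + 4(8) = 8 + 32 = 40°C
Mismatches (positions where the bases are not complementary): 2 (at positions 5, 9)
Effective Tm = 40 − 2×6 = 40 − 12 = 28°C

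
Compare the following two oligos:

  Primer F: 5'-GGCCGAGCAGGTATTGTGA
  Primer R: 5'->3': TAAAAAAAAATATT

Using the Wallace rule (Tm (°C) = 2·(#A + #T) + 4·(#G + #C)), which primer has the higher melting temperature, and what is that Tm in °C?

Primer F, 60°C

Primer F: A+T=8, G+C=11 → Tm = 2(8)+4(11) = 60°C
Primer R: A+T=14, G+C=0 → Tm = 2(14)+4(0) = 28°C
60°C vs 28°C → primer F is higher.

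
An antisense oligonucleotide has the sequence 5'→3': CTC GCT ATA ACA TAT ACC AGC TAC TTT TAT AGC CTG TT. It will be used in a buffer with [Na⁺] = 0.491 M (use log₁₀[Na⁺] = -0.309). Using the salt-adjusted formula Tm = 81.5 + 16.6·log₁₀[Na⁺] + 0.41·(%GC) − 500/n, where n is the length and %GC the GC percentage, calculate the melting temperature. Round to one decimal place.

78.3°C

Length n = 38. Counting bases: C=10, A=10, T=14, G=4
G+C = 14, so %GC = 14/38 × 100 = 36.842%
Salt term: 16.6 × (-0.309) = -5.129
GC term: 0.41 × 36.842 = 15.105; length term: −500/38 = −13.158
Tm = 81.5 + (-5.129) + 15.105 − 13.158 = 78.318 → 78.3°C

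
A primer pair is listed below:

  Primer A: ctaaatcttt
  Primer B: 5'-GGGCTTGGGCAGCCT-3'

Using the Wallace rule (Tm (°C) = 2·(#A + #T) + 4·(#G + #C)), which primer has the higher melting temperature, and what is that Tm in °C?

Primer B, 52°C

Primer A: A+T=8, G+C=2 → Tm = 2(8)+4(2) = 24°C
Primer B: A+T=4, G+C=11 → Tm = 2(4)+4(11) = 52°C
24°C vs 52°C → primer B is higher.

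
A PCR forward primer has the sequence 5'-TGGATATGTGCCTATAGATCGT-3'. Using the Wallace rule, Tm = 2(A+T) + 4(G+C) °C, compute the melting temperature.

Base counts: C=3, T=8, A=5, G=6
A+T = 13, G+C = 9
Tm = 2(13) + 4(9) = 26 + 36 = 62°C

62°C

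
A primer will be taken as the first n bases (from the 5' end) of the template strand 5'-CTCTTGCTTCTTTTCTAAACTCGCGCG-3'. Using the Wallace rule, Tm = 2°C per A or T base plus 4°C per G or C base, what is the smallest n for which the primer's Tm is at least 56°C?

n = 21

First 20 bases: CTCTTGCTTCTTTTCTAAAC → Tm = 54°C (< 56°C)
First 21 bases: CTCTTGCTTCTTTTCTAAACT → Tm = 56°C (≥ 56°C)
Since every base adds ≥2°C, Tm only increases with n, so the threshold is first crossed at n = 21.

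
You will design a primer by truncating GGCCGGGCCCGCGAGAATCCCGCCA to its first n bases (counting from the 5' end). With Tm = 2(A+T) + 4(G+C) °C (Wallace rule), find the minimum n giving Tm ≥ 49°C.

n = 13

First 12 bases: GGCCGGGCCCGC → Tm = 48°C (< 49°C)
First 13 bases: GGCCGGGCCCGCG → Tm = 52°C (≥ 49°C)
Each additional base adds 2°C (A/T) or 4°C (G/C), so Tm is non-decreasing in n; n = 13 is the first length to reach 49°C.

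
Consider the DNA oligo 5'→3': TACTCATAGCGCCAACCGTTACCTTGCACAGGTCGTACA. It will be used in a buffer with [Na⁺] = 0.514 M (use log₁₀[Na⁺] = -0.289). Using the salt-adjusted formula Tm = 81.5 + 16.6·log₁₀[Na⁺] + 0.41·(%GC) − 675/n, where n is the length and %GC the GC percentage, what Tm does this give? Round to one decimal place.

80.4°C

Length n = 39. A=10, G=7, C=13, T=9
G+C = 20, so %GC = 20/39 × 100 = 51.282%
Salt term: 16.6 × (-0.289) = -4.797
GC term: 0.41 × 51.282 = 21.026; length term: −675/39 = −17.308
Tm = 81.5 + (-4.797) + 21.026 − 17.308 = 80.421 → 80.4°C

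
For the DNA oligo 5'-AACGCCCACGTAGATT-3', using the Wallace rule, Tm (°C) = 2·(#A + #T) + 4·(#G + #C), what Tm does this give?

48°C

Scanning the sequence gives G=3, C=5, T=3, A=5.
AT pairs contribute 8, GC pairs contribute 8.
Tm = 2×8 + 4×8 = 48°C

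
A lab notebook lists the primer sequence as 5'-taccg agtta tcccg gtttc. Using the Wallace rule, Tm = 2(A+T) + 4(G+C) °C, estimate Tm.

Base counts: G=4, C=6, A=3, T=7
So N_AT = 10 and N_GC = 10.
Tm = 2(10) + 4(10) = 20 + 40 = 60°C

60°C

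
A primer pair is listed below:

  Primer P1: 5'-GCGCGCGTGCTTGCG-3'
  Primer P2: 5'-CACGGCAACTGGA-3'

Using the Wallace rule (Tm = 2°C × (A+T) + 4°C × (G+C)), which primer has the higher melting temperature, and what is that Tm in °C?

Primer P1, 54°C

Primer P1: A+T=3, G+C=12 → Tm = 2(3)+4(12) = 54°C
Primer P2: A+T=5, G+C=8 → Tm = 2(5)+4(8) = 42°C
54°C vs 42°C → primer P1 is higher.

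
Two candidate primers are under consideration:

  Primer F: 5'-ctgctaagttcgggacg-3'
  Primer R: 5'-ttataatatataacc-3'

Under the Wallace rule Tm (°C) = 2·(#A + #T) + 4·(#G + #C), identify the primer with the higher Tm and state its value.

Primer F: A+T=7, G+C=10 → Tm = 2(7)+4(10) = 54°C
Primer R: A+T=13, G+C=2 → Tm = 2(13)+4(2) = 34°C
54°C vs 34°C → primer F is higher.

Primer F, 54°C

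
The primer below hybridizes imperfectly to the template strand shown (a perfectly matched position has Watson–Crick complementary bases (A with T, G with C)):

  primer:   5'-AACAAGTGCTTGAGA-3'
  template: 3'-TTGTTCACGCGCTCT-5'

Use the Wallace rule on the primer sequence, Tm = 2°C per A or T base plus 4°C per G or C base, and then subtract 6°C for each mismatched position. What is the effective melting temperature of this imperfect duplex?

Primer base counts: A=6, T=3, G=4, C=2 → A+T=9, G+C=6
Perfect-match Tm = 2(9) + 4(6) = 18 + 24 = 42°C
Mismatches (positions where the bases are not complementary): 2 (at positions 10, 11)
Effective Tm = 42 − 2×6 = 42 − 12 = 30°C

30°C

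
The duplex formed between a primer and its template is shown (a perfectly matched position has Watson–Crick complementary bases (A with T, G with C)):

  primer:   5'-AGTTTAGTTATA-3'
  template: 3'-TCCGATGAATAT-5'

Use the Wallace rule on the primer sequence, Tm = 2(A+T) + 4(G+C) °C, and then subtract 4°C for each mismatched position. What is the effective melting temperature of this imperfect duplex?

Primer base counts: A=4, T=6, G=2, C=0 → A+T=10, G+C=2
Perfect-match Tm = 2(10) + 4(2) = 20 + 8 = 28°C
Mismatches (positions where the bases are not complementary): 3 (at positions 3, 4, 7)
Effective Tm = 28 − 3×4 = 28 − 12 = 16°C

16°C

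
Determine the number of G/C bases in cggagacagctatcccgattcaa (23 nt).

Counting bases: C=7, G=5, T=4, A=7
G+C = 5 + 7 = 12

12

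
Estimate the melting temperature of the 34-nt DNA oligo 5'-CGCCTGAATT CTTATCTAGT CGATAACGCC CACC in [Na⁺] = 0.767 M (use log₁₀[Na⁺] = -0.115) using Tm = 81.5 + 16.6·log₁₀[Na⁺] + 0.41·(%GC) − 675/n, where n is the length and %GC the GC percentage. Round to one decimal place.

Length n = 34. Base counts: G=5, C=12, T=9, A=8
G+C = 17, so %GC = 17/34 × 100 = 50%
Salt term: 16.6 × (-0.115) = -1.909
GC term: 0.41 × 50 = 20.5; length term: −675/34 = −19.853
Tm = 81.5 + (-1.909) + 20.5 − 19.853 = 80.238 → 80.2°C

80.2°C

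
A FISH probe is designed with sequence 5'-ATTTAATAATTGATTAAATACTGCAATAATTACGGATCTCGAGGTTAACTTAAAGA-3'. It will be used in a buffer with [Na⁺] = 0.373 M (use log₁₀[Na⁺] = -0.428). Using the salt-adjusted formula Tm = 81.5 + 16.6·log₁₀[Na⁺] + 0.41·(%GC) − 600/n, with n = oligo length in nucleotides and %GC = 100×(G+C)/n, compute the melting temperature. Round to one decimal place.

Length n = 56. C=6, G=8, T=19, A=23
G+C = 14, so %GC = 14/56 × 100 = 25%
Salt term: 16.6 × (-0.428) = -7.105
GC term: 0.41 × 25 = 10.25; length term: −600/56 = −10.714
Tm = 81.5 + (-7.105) + 10.25 − 10.714 = 73.931 → 73.9°C

73.9°C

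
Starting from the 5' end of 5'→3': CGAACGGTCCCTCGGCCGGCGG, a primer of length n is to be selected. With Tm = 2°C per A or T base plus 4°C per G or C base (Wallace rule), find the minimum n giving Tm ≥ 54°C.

First 15 bases: CGAACGGTCCCTCGG → Tm = 52°C (< 54°C)
First 16 bases: CGAACGGTCCCTCGGC → Tm = 56°C (≥ 54°C)
Each additional base adds 2°C (A/T) or 4°C (G/C), so Tm is non-decreasing in n; n = 16 is the first length to reach 54°C.

n = 16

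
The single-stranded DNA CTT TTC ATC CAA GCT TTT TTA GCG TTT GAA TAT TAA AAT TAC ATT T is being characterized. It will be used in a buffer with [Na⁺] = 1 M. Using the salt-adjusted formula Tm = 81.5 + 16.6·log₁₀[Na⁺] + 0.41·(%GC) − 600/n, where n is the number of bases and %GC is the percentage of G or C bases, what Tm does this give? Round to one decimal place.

78.3°C

Length n = 46. Counting bases: T=22, A=13, G=4, C=7
G+C = 11, so %GC = 11/46 × 100 = 23.913%
Salt term: 16.6 × (0) = 0
GC term: 0.41 × 23.913 = 9.804; length term: −600/46 = −13.043
Tm = 81.5 + (0) + 9.804 − 13.043 = 78.261 → 78.3°C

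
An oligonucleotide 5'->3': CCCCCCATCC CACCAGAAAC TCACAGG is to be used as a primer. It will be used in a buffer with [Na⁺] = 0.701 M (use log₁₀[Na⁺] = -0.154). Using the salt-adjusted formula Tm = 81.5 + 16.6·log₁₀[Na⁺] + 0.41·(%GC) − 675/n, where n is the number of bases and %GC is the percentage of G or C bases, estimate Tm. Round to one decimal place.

79.8°C

Length n = 27. T=2, A=8, G=3, C=14
G+C = 17, so %GC = 17/27 × 100 = 62.963%
Salt term: 16.6 × (-0.154) = -2.556
GC term: 0.41 × 62.963 = 25.815; length term: −675/27 = −25
Tm = 81.5 + (-2.556) + 25.815 − 25 = 79.759 → 79.8°C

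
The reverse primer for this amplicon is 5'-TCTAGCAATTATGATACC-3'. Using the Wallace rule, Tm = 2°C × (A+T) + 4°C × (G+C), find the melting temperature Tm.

48°C

T=6, A=6, C=4, G=2
A+T = 12, G+C = 6
Tm = 2×12 + 4×6 = 48°C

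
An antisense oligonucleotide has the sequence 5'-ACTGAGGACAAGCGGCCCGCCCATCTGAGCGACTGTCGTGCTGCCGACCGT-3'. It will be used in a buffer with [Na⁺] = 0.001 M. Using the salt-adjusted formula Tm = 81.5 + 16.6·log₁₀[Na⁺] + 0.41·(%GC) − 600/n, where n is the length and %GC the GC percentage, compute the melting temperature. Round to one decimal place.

Length n = 51. Scanning the sequence gives A=9, G=16, T=8, C=18.
G+C = 34, so %GC = 34/51 × 100 = 66.667%
Salt term: 16.6 × (-3) = -49.8
GC term: 0.41 × 66.667 = 27.333; length term: −600/51 = −11.765
Tm = 81.5 + (-49.8) + 27.333 − 11.765 = 47.268 → 47.3°C

47.3°C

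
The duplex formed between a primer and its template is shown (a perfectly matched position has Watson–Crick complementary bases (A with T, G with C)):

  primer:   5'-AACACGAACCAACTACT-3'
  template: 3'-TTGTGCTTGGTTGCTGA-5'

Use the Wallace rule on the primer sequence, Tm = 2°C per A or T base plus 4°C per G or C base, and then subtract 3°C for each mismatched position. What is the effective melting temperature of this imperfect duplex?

Primer base counts: A=8, T=2, G=1, C=6 → A+T=10, G+C=7
Perfect-match Tm = 2(10) + 4(7) = 20 + 28 = 48°C
Mismatches (positions where the bases are not complementary): 1 (at position 14)
Effective Tm = 48 − 1×3 = 48 − 3 = 45°C

45°C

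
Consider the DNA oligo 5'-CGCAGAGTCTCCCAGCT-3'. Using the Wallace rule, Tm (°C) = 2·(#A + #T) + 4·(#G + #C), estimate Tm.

Scanning the sequence gives T=3, A=3, C=7, G=4.
So N_AT = 6 and N_GC = 11.
Tm = 2×6 + 4×11 = 56°C

56°C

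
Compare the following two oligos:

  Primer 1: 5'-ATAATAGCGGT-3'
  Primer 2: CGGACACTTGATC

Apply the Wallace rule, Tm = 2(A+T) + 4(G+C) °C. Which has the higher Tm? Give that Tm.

Primer 1: A+T=7, G+C=4 → Tm = 2(7)+4(4) = 30°C
Primer 2: A+T=6, G+C=7 → Tm = 2(6)+4(7) = 40°C
30°C vs 40°C → primer 2 is higher.

Primer 2, 40°C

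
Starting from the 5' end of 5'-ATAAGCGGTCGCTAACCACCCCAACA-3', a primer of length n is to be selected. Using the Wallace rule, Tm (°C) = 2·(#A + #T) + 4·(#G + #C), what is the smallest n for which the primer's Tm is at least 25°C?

n = 9

First 8 bases: ATAAGCGG → Tm = 24°C (< 25°C)
First 9 bases: ATAAGCGGT → Tm = 26°C (≥ 25°C)
Each additional base adds 2°C (A/T) or 4°C (G/C), so Tm is non-decreasing in n; n = 9 is the first length to reach 25°C.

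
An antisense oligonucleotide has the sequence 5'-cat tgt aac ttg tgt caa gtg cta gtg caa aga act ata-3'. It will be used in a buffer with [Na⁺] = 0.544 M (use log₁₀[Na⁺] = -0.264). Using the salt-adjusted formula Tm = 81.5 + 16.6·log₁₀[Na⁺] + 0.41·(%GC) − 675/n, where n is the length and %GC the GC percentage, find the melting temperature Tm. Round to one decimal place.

74.5°C

Length n = 39. Counting bases: C=6, T=12, A=13, G=8
G+C = 14, so %GC = 14/39 × 100 = 35.897%
Salt term: 16.6 × (-0.264) = -4.382
GC term: 0.41 × 35.897 = 14.718; length term: −675/39 = −17.308
Tm = 81.5 + (-4.382) + 14.718 − 17.308 = 74.528 → 74.5°C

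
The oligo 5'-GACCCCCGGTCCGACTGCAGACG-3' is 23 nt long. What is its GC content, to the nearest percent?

74%

Counting bases: C=10, A=4, T=2, G=7
G+C = 7 + 10 = 17 out of 23 bases
%GC = 17/23 × 100 = 73.91% ≈ 74%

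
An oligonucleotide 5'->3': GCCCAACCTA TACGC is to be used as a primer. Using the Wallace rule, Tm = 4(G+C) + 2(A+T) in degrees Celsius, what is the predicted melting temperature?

48°C

Base counts: C=7, G=2, A=4, T=2
A+T = 6, G+C = 9
Tm = 2(6) + 4(9) = 12 + 36 = 48°C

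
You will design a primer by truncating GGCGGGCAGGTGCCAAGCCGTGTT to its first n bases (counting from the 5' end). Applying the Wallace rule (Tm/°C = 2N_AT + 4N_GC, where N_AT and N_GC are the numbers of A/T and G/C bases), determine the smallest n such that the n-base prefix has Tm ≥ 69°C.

First 19 bases: GGCGGGCAGGTGCCAAGCC → Tm = 68°C (< 69°C)
First 20 bases: GGCGGGCAGGTGCCAAGCCG → Tm = 72°C (≥ 69°C)
Each additional base adds 2°C (A/T) or 4°C (G/C), so Tm is non-decreasing in n; n = 20 is the first length to reach 69°C.

n = 20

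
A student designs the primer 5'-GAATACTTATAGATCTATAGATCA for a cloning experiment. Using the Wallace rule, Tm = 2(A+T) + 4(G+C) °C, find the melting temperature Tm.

Base counts: C=3, T=8, A=10, G=3
So N_AT = 18 and N_GC = 6.
Tm = 2(18) + 4(6) = 36 + 24 = 60°C

60°C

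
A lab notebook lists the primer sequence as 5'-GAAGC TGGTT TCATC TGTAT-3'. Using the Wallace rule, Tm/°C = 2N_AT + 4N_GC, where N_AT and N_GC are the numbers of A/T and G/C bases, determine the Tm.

Scanning the sequence gives T=8, A=4, G=5, C=3.
A+T = 12, G+C = 8
Tm = 2(12) + 4(8) = 24 + 32 = 56°C

56°C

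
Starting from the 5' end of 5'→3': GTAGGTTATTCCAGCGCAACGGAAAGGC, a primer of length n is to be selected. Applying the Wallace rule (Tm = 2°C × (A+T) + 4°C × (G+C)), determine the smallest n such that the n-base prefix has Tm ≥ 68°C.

First 21 bases: GTAGGTTATTCCAGCGCAACG → Tm = 64°C (< 68°C)
First 22 bases: GTAGGTTATTCCAGCGCAACGG → Tm = 68°C (≥ 68°C)
Each additional base adds 2°C (A/T) or 4°C (G/C), so Tm is non-decreasing in n; n = 22 is the first length to reach 68°C.

n = 22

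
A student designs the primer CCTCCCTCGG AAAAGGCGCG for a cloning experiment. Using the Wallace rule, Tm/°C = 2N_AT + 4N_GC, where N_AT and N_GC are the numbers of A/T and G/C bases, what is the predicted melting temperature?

Base counts: C=8, T=2, G=6, A=4
AT pairs contribute 6, GC pairs contribute 14.
Tm = 2×6 + 4×14 = 68°C

68°C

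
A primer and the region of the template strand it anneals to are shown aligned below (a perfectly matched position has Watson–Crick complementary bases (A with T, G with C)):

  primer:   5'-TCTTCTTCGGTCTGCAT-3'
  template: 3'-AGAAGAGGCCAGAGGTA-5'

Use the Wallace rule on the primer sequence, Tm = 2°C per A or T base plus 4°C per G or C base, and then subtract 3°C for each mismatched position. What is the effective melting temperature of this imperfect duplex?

44°C

Primer base counts: A=1, T=8, G=3, C=5 → A+T=9, G+C=8
Perfect-match Tm = 2(9) + 4(8) = 18 + 32 = 50°C
Mismatches (positions where the bases are not complementary): 2 (at positions 7, 14)
Effective Tm = 50 − 2×3 = 50 − 6 = 44°C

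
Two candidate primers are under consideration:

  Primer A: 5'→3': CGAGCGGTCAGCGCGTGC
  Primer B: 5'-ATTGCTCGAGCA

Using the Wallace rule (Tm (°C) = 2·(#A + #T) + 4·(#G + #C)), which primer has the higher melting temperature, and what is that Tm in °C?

Primer A: A+T=4, G+C=14 → Tm = 2(4)+4(14) = 64°C
Primer B: A+T=6, G+C=6 → Tm = 2(6)+4(6) = 36°C
64°C vs 36°C → primer A is higher.

Primer A, 64°C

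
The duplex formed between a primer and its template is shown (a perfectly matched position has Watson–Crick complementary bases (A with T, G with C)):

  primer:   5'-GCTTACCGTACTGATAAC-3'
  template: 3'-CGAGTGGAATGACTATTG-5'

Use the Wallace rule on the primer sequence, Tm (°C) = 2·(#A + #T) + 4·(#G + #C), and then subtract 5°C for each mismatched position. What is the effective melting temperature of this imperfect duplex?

Primer base counts: A=5, T=5, G=3, C=5 → A+T=10, G+C=8
Perfect-match Tm = 2(10) + 4(8) = 20 + 32 = 52°C
Mismatches (positions where the bases are not complementary): 2 (at positions 4, 8)
Effective Tm = 52 − 2×5 = 52 − 10 = 42°C

42°C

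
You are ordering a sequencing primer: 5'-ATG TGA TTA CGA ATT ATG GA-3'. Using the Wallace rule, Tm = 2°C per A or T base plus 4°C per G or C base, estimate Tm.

52°C

A=7, T=7, G=5, C=1
So N_AT = 14 and N_GC = 6.
Tm = 2(14) + 4(6) = 28 + 24 = 52°C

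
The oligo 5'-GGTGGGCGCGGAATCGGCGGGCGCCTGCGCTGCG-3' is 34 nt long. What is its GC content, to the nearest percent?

Counting bases: G=18, A=2, C=10, T=4
G+C = 18 + 10 = 28 out of 34 bases
%GC = 28/34 × 100 = 82.35% ≈ 82%

82%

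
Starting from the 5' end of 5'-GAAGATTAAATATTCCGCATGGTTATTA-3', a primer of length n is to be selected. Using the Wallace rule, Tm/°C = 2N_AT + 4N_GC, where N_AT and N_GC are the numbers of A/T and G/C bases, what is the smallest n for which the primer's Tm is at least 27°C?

n = 12

First 11 bases: GAAGATTAAAT → Tm = 26°C (< 27°C)
First 12 bases: GAAGATTAAATA → Tm = 28°C (≥ 27°C)
Each additional base adds 2°C (A/T) or 4°C (G/C), so Tm is non-decreasing in n; n = 12 is the first length to reach 27°C.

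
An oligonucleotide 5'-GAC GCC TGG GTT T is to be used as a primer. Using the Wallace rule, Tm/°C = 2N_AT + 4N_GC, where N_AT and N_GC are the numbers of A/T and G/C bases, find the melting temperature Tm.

42°C

Base counts: G=5, C=3, T=4, A=1
So N_AT = 5 and N_GC = 8.
Tm = 2(5) + 4(8) = 10 + 32 = 42°C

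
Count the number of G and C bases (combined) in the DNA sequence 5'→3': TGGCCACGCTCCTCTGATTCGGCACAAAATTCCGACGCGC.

24

C=15, T=8, A=8, G=9
Total G or C: 9 + 15 = 24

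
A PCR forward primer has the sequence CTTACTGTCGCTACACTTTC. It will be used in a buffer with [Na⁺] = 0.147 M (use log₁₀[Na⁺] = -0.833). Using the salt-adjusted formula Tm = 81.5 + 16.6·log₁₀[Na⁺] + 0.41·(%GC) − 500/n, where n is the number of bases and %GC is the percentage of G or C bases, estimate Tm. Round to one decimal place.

61.1°C

Length n = 20. Scanning the sequence gives G=2, T=8, A=3, C=7.
G+C = 9, so %GC = 9/20 × 100 = 45%
Salt term: 16.6 × (-0.833) = -13.828
GC term: 0.41 × 45 = 18.45; length term: −500/20 = −25
Tm = 81.5 + (-13.828) + 18.45 − 25 = 61.122 → 61.1°C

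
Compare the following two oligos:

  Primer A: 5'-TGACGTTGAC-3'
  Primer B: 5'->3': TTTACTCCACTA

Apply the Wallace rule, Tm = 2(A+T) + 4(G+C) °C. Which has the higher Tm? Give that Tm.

Primer A: A+T=5, G+C=5 → Tm = 2(5)+4(5) = 30°C
Primer B: A+T=8, G+C=4 → Tm = 2(8)+4(4) = 32°C
30°C vs 32°C → primer B is higher.

Primer B, 32°C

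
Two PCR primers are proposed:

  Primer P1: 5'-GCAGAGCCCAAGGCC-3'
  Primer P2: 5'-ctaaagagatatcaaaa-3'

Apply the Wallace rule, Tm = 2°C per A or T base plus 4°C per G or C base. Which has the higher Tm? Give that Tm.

Primer P1: A+T=4, G+C=11 → Tm = 2(4)+4(11) = 52°C
Primer P2: A+T=13, G+C=4 → Tm = 2(13)+4(4) = 42°C
52°C vs 42°C → primer P1 is higher.

Primer P1, 52°C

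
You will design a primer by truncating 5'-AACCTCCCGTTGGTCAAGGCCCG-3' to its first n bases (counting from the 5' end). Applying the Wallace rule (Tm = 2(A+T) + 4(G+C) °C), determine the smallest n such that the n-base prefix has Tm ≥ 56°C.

First 17 bases: AACCTCCCGTTGGTCAA → Tm = 52°C (< 56°C)
First 18 bases: AACCTCCCGTTGGTCAAG → Tm = 56°C (≥ 56°C)
Since every base adds ≥2°C, Tm only increases with n, so the threshold is first crossed at n = 18.

n = 18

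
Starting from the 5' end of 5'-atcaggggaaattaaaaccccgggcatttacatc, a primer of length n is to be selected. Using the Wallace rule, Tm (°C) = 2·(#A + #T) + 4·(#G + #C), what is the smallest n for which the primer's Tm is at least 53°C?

First 19 bases: ATCAGGGGAAATTAAAACC → Tm = 52°C (< 53°C)
First 20 bases: ATCAGGGGAAATTAAAACCC → Tm = 56°C (≥ 53°C)
Each additional base adds 2°C (A/T) or 4°C (G/C), so Tm is non-decreasing in n; n = 20 is the first length to reach 53°C.

n = 20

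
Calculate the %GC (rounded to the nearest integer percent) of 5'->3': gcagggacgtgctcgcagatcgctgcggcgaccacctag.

69%

T=5, A=7, G=14, C=13
G+C = 14 + 13 = 27 out of 39 bases
%GC = 27/39 × 100 = 69.23% ≈ 69%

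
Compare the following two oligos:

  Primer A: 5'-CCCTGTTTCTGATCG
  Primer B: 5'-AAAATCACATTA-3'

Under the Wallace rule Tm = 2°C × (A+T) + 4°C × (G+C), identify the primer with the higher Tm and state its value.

Primer A: A+T=7, G+C=8 → Tm = 2(7)+4(8) = 46°C
Primer B: A+T=10, G+C=2 → Tm = 2(10)+4(2) = 28°C
46°C vs 28°C → primer A is higher.

Primer A, 46°C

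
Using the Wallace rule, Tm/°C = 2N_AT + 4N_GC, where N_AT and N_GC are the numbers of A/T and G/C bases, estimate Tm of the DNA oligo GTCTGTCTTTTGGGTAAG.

52°C

Counting bases: A=2, T=8, C=2, G=6
So N_AT = 10 and N_GC = 8.
Tm = 4·8 + 2·10 = 32 + 20 = 52°C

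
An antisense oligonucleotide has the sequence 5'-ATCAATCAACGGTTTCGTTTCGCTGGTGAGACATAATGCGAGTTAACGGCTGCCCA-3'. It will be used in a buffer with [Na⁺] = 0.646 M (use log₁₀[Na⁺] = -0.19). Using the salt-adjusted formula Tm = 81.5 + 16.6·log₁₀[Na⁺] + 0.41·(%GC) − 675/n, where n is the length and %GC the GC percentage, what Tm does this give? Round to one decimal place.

86.1°C

Length n = 56. A=14, C=13, T=15, G=14
G+C = 27, so %GC = 27/56 × 100 = 48.214%
Salt term: 16.6 × (-0.19) = -3.154
GC term: 0.41 × 48.214 = 19.768; length term: −675/56 = −12.054
Tm = 81.5 + (-3.154) + 19.768 − 12.054 = 86.06 → 86.1°C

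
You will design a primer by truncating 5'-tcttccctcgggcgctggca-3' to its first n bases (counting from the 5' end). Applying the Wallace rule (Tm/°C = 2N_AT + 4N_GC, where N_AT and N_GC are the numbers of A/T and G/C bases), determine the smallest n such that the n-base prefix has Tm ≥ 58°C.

n = 17

First 16 bases: TCTTCCCTCGGGCGCT → Tm = 54°C (< 58°C)
First 17 bases: TCTTCCCTCGGGCGCTG → Tm = 58°C (≥ 58°C)
Each additional base adds 2°C (A/T) or 4°C (G/C), so Tm is non-decreasing in n; n = 17 is the first length to reach 58°C.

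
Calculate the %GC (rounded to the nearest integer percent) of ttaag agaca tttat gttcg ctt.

Scanning the sequence gives T=10, C=3, G=4, A=6.
G+C = 4 + 3 = 7 out of 23 bases
%GC = 7/23 × 100 = 30.43% ≈ 30%

30%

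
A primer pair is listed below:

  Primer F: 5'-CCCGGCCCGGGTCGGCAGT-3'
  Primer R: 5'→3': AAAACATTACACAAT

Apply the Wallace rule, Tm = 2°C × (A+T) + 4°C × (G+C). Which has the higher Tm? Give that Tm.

Primer F: A+T=3, G+C=16 → Tm = 2(3)+4(16) = 70°C
Primer R: A+T=12, G+C=3 → Tm = 2(12)+4(3) = 36°C
70°C vs 36°C → primer F is higher.

Primer F, 70°C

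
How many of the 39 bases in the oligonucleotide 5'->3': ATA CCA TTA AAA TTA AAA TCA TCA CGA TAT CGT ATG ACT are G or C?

Base counts: C=7, G=3, A=17, T=12
G+C = 3 + 7 = 10

10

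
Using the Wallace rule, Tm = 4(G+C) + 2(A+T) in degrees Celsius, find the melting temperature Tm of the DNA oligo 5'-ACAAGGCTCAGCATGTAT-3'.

52°C

Counting bases: C=4, A=6, G=4, T=4
A+T = 10, G+C = 8
Tm = 2(10) + 4(8) = 20 + 32 = 52°C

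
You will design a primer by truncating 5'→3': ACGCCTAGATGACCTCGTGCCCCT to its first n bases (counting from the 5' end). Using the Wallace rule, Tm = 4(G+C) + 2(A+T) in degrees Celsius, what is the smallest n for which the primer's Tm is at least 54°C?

n = 17

First 16 bases: ACGCCTAGATGACCTC → Tm = 50°C (< 54°C)
First 17 bases: ACGCCTAGATGACCTCG → Tm = 54°C (≥ 54°C)
Since every base adds ≥2°C, Tm only increases with n, so the threshold is first crossed at n = 17.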